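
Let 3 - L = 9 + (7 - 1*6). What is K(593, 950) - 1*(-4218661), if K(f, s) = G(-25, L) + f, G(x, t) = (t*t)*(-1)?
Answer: 4219205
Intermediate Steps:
L = -7 (L = 3 - (9 + (7 - 1*6)) = 3 - (9 + (7 - 6)) = 3 - (9 + 1) = 3 - 1*10 = 3 - 10 = -7)
G(x, t) = -t**2 (G(x, t) = t**2*(-1) = -t**2)
K(f, s) = -49 + f (K(f, s) = -1*(-7)**2 + f = -1*49 + f = -49 + f)
K(593, 950) - 1*(-4218661) = (-49 + 593) - 1*(-4218661) = 544 + 4218661 = 4219205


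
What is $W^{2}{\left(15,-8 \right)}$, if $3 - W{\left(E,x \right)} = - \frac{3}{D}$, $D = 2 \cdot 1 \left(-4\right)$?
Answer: $\frac{441}{64} \approx 6.8906$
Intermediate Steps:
$D = -8$ ($D = 2 \left(-4\right) = -8$)
$W{\left(E,x \right)} = \frac{21}{8}$ ($W{\left(E,x \right)} = 3 - - \frac{3}{-8} = 3 - \left(-3\right) \left(- \frac{1}{8}\right) = 3 - \frac{3}{8} = \frac{21}{8}$)
$W^{2}{\left(15,-8 \right)} = \left(\frac{21}{8}\right)^{2} = \frac{441}{64}$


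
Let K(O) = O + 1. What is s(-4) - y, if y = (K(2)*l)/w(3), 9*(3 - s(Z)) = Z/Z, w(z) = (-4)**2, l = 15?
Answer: 11/144 ≈ 0.076389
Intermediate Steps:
w(z) = 16
s(Z) = 26/9 (s(Z) = 3 - Z/(9*Z) = 3 - 1/9*1 = 3 - 1/9 = 26/9)
K(O) = 1 + O
y = 45/16 (y = ((1 + 2)*15)/16 = (3*15)*(1/16) = 45*(1/16) = 45/16 ≈ 2.8125)
s(-4) - y = 26/9 - 1*45/16 = 26/9 - 45/16 = 11/144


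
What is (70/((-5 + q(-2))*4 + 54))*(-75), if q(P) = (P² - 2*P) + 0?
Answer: -875/11 ≈ -79.545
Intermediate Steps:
q(P) = P² - 2*P
(70/((-5 + q(-2))*4 + 54))*(-75) = (70/((-5 - 2*(-2 - 2))*4 + 54))*(-75) = (70/((-5 - 2*(-4))*4 + 54))*(-75) = (70/((-5 + 8)*4 + 54))*(-75) = (70/(3*4 + 54))*(-75) = (70/(12 + 54))*(-75) = (70/66)*(-75) = ((1/66)*70)*(-75) = (35/33)*(-75) = -875/11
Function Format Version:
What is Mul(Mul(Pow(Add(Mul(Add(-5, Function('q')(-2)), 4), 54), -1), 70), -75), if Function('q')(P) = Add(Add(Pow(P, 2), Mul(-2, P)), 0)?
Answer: Rational(-875, 11) ≈ -79.545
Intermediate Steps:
Function('q')(P) = Add(Pow(P, 2), Mul(-2, P))
Mul(Mul(Pow(Add(Mul(Add(-5, Function('q')(-2)), 4), 54), -1), 70), -75) = Mul(Mul(Pow(Add(Mul(Add(-5, Mul(-2, Add(-2, -2))), 4), 54), -1), 70), -75) = Mul(Mul(Pow(Add(Mul(Add(-5, Mul(-2, -4)), 4), 54), -1), 70), -75) = Mul(Mul(Pow(Add(Mul(Add(-5, 8), 4), 54), -1), 70), -75) = Mul(Mul(Pow(Add(Mul(3, 4), 54), -1), 70), -75) = Mul(Mul(Pow(Add(12, 54), -1), 70), -75) = Mul(Mul(Pow(66, -1), 70), -75) = Mul(Mul(Rational(1, 66), 70), -75) = Mul(Rational(35, 33), -75) = Rational(-875, 11)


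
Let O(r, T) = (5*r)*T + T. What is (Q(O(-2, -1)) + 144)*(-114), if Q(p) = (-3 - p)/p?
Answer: -16264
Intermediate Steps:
O(r, T) = T + 5*T*r (O(r, T) = 5*T*r + T = T + 5*T*r)
Q(p) = (-3 - p)/p
(Q(O(-2, -1)) + 144)*(-114) = ((-3 - (-1)*(1 + 5*(-2)))/((-(1 + 5*(-2)))) + 144)*(-114) = ((-3 - (-1)*(1 - 10))/((-(1 - 10))) + 144)*(-114) = ((-3 - (-1)*(-9))/((-1*(-9))) + 144)*(-114) = ((-3 - 1*9)/9 + 144)*(-114) = ((-3 - 9)/9 + 144)*(-114) = ((⅑)*(-12) + 144)*(-114) = (-4/3 + 144)*(-114) = (428/3)*(-114) = -16264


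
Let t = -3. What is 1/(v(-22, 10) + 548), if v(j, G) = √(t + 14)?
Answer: 548/300293 - √11/300293 ≈ 0.0018138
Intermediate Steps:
v(j, G) = √11 (v(j, G) = √(-3 + 14) = √11)
1/(v(-22, 10) + 548) = 1/(√11 + 548) = 1/(548 + √11)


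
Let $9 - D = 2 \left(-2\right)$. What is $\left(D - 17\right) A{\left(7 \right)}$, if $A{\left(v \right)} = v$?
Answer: $-28$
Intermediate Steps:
$D = 13$ ($D = 9 - 2 \left(-2\right) = 9 - -4 = 9 + 4 = 13$)
$\left(D - 17\right) A{\left(7 \right)} = \left(13 - 17\right) 7 = \left(-4\right) 7 = -28$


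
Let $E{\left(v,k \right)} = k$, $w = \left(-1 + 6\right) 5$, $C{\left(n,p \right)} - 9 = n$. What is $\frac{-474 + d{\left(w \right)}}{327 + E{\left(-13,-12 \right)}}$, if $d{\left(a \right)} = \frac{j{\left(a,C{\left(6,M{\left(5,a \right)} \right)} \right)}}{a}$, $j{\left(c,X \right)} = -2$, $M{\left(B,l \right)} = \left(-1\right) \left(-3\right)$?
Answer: $- \frac{11852}{7875} \approx -1.505$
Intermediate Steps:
$M{\left(B,l \right)} = 3$
$C{\left(n,p \right)} = 9 + n$
$w = 25$ ($w = 5 \cdot 5 = 25$)
$d{\left(a \right)} = - \frac{2}{a}$
$\frac{-474 + d{\left(w \right)}}{327 + E{\left(-13,-12 \right)}} = \frac{-474 - \frac{2}{25}}{327 - 12} = \frac{-474 - \frac{2}{25}}{315} = \left(-474 - \frac{2}{25}\right) \frac{1}{315} = \left(- \frac{11852}{25}\right) \frac{1}{315} = - \frac{11852}{7875}$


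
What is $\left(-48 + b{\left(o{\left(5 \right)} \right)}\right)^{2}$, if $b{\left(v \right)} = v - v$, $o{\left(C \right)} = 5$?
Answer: $2304$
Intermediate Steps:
$b{\left(v \right)} = 0$
$\left(-48 + b{\left(o{\left(5 \right)} \right)}\right)^{2} = \left(-48 + 0\right)^{2} = \left(-48\right)^{2} = 2304$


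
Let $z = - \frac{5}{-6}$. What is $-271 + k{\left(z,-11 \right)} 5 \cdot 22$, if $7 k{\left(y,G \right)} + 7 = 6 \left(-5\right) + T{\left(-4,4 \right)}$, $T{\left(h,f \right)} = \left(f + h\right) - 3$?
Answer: $- \frac{6297}{7} \approx -899.57$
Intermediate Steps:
$z = \frac{5}{6}$ ($z = \left(-5\right) \left(- \frac{1}{6}\right) = \frac{5}{6} \approx 0.83333$)
$T{\left(h,f \right)} = -3 + f + h$
$k{\left(y,G \right)} = - \frac{40}{7}$ ($k{\left(y,G \right)} = -1 + \frac{6 \left(-5\right) - 3}{7} = -1 + \frac{-30 - 3}{7} = -1 + \frac{1}{7} \left(-33\right) = -1 - \frac{33}{7} = - \frac{40}{7}$)
$-271 + k{\left(z,-11 \right)} 5 \cdot 22 = -271 - \frac{40 \cdot 5 \cdot 22}{7} = -271 - \frac{4400}{7} = - \frac{6297}{7}$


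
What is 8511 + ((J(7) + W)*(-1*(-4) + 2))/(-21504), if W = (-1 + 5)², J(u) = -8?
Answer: 3812927/448 ≈ 8511.0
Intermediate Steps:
W = 16 (W = 4² = 16)
8511 + ((J(7) + W)*(-1*(-4) + 2))/(-21504) = 8511 + ((-8 + 16)*(-1*(-4) + 2))/(-21504) = 8511 + (8*(4 + 2))*(-1/21504) = 8511 + (8*6)*(-1/21504) = 8511 + 48*(-1/21504) = 8511 - 1/448 = 3812927/448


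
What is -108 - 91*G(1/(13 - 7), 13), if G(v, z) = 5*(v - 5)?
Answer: 12547/6 ≈ 2091.2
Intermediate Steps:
G(v, z) = -25 + 5*v (G(v, z) = 5*(-5 + v) = -25 + 5*v)
-108 - 91*G(1/(13 - 7), 13) = -108 - 91*(-25 + 5/(13 - 7)) = -108 - 91*(-25 + 5/6) = -108 - 91*(-25 + 5*(⅙)) = -108 - 91*(-25 + ⅚) = -108 - 91*(-145/6) = -108 + 13195/6 = 12547/6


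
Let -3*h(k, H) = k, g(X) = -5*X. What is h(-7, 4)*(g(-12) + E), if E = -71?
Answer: -77/3 ≈ -25.667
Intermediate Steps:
h(k, H) = -k/3
h(-7, 4)*(g(-12) + E) = (-1/3*(-7))*(-5*(-12) - 71) = 7*(60 - 71)/3 = (7/3)*(-11) = -77/3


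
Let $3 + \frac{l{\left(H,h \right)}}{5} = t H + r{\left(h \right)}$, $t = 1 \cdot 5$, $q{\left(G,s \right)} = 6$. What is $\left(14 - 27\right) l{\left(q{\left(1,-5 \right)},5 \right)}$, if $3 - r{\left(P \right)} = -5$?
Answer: $-2275$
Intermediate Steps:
$r{\left(P \right)} = 8$ ($r{\left(P \right)} = 3 - -5 = 3 + 5 = 8$)
$t = 5$
$l{\left(H,h \right)} = 25 + 25 H$ ($l{\left(H,h \right)} = -15 + 5 \left(5 H + 8\right) = -15 + 5 \left(8 + 5 H\right) = -15 + \left(40 + 25 H\right) = 25 + 25 H$)
$\left(14 - 27\right) l{\left(q{\left(1,-5 \right)},5 \right)} = \left(14 - 27\right) \left(25 + 25 \cdot 6\right) = - 13 \left(25 + 150\right) = \left(-13\right) 175 = -2275$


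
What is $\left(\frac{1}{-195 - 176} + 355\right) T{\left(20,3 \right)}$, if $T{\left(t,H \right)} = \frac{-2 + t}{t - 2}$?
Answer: $\frac{131704}{371} \approx 355.0$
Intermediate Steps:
$T{\left(t,H \right)} = 1$ ($T{\left(t,H \right)} = \frac{-2 + t}{-2 + t} = 1$)
$\left(\frac{1}{-195 - 176} + 355\right) T{\left(20,3 \right)} = \left(\frac{1}{-195 - 176} + 355\right) 1 = \left(\frac{1}{-371} + 355\right) 1 = \left(- \frac{1}{371} + 355\right) 1 = \frac{131704}{371} \cdot 1 = \frac{131704}{371}$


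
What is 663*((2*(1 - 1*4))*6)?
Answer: -23868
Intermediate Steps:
663*((2*(1 - 1*4))*6) = 663*((2*(1 - 4))*6) = 663*((2*(-3))*6) = 663*(-6*6) = 663*(-36) = -23868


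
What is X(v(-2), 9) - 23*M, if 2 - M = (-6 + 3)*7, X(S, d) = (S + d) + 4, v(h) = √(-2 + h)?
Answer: -516 + 2*I ≈ -516.0 + 2.0*I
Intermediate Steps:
X(S, d) = 4 + S + d
M = 23 (M = 2 - (-6 + 3)*7 = 2 - (-3)*7 = 2 - 1*(-21) = 2 + 21 = 23)
X(v(-2), 9) - 23*M = (4 + √(-2 - 2) + 9) - 23*23 = (4 + √(-4) + 9) - 529 = (4 + 2*I + 9) - 529 = (13 + 2*I) - 529 = -516 + 2*I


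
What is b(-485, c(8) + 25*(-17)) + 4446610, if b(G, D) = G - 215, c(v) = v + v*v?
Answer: 4445910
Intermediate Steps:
c(v) = v + v²
b(G, D) = -215 + G
b(-485, c(8) + 25*(-17)) + 4446610 = (-215 - 485) + 4446610 = -700 + 4446610 = 4445910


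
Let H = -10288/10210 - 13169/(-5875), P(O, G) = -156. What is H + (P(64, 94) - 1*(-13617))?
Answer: 80751527224/5998375 ≈ 13462.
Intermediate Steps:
H = 7401349/5998375 (H = -10288*1/10210 - 13169*(-1/5875) = -5144/5105 + 13169/5875 = 7401349/5998375 ≈ 1.2339)
H + (P(64, 94) - 1*(-13617)) = 7401349/5998375 + (-156 - 1*(-13617)) = 7401349/5998375 + (-156 + 13617) = 7401349/5998375 + 13461 = 80751527224/5998375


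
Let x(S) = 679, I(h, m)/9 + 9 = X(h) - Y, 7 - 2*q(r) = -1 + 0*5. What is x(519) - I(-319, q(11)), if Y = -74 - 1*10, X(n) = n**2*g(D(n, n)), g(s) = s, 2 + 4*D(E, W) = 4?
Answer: -915841/2 ≈ -4.5792e+5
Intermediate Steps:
D(E, W) = 1/2 (D(E, W) = -1/2 + (1/4)*4 = -1/2 + 1 = 1/2)
X(n) = n**2/2 (X(n) = n**2*(1/2) = n**2/2)
Y = -84 (Y = -74 - 10 = -84)
q(r) = 4 (q(r) = 7/2 - (-1 + 0*5)/2 = 7/2 - (-1 + 0)/2 = 7/2 - 1/2*(-1) = 7/2 + 1/2 = 4)
I(h, m) = 675 + 9*h**2/2 (I(h, m) = -81 + 9*(h**2/2 - 1*(-84)) = -81 + 9*(h**2/2 + 84) = -81 + 9*(84 + h**2/2) = -81 + (756 + 9*h**2/2) = 675 + 9*h**2/2)
x(519) - I(-319, q(11)) = 679 - (675 + (9/2)*(-319)**2) = 679 - (675 + (9/2)*101761) = 679 - (675 + 915849/2) = 679 - 1*917199/2 = 679 - 917199/2 = -915841/2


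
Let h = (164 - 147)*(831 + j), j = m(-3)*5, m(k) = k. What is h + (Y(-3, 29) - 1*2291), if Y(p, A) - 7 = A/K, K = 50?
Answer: 579429/50 ≈ 11589.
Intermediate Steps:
j = -15 (j = -3*5 = -15)
Y(p, A) = 7 + A/50
h = 13872 (h = (164 - 147)*(831 - 15) = 17*816 = 13872)
h + (Y(-3, 29) - 1*2291) = 13872 + ((7 + (1/50)*29) - 1*2291) = 13872 + ((7 + 29/50) - 2291) = 13872 + (379/50 - 2291) = 13872 - 114171/50 = 579429/50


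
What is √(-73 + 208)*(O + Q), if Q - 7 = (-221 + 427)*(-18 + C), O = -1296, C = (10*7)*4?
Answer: 158049*√15 ≈ 6.1212e+5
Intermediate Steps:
C = 280 (C = 70*4 = 280)
Q = 53979 (Q = 7 + (-221 + 427)*(-18 + 280) = 7 + 206*262 = 7 + 53972 = 53979)
√(-73 + 208)*(O + Q) = √(-73 + 208)*(-1296 + 53979) = √135*52683 = (3*√15)*52683 = 158049*√15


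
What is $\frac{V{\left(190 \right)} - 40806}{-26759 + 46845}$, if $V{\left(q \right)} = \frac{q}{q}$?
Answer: $- \frac{40805}{20086} \approx -2.0315$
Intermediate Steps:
$V{\left(q \right)} = 1$
$\frac{V{\left(190 \right)} - 40806}{-26759 + 46845} = \frac{1 - 40806}{-26759 + 46845} = - \frac{40805}{20086}$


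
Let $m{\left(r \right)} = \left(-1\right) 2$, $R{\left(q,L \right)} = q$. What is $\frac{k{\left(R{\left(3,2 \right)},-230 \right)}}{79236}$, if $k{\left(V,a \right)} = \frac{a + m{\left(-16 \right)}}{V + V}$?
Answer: $- \frac{29}{59427} \approx -0.00048799$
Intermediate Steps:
$m{\left(r \right)} = -2$
$k{\left(V,a \right)} = \frac{-2 + a}{2 V}$ ($k{\left(V,a \right)} = \frac{a - 2}{V + V} = \frac{-2 + a}{2 V}$)
$\frac{k{\left(R{\left(3,2 \right)},-230 \right)}}{79236} = \frac{\frac{1}{2} \cdot \frac{1}{3} \left(-2 - 230\right)}{79236} = \frac{1}{2} \cdot \frac{1}{3} \left(-232\right) \frac{1}{79236} = \left(- \frac{116}{3}\right) \frac{1}{79236} = - \frac{29}{59427}$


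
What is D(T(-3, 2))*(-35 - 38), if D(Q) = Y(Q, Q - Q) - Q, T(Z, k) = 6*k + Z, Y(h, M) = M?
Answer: 657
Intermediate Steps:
T(Z, k) = Z + 6*k
D(Q) = -Q (D(Q) = (Q - Q) - Q = 0 - Q = -Q)
D(T(-3, 2))*(-35 - 38) = (-(-3 + 6*2))*(-35 - 38) = -(-3 + 12)*(-73) = -1*9*(-73) = -9*(-73) = 657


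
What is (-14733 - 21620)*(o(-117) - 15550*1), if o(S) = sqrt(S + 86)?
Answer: 565289150 - 36353*I*sqrt(31) ≈ 5.6529e+8 - 2.0241e+5*I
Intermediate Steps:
o(S) = sqrt(86 + S)
(-14733 - 21620)*(o(-117) - 15550*1) = (-14733 - 21620)*(sqrt(86 - 117) - 15550*1) = -36353*(sqrt(-31) - 15550) = -36353*(I*sqrt(31) - 15550) = -36353*(-15550 + I*sqrt(31)) = 565289150 - 36353*I*sqrt(31)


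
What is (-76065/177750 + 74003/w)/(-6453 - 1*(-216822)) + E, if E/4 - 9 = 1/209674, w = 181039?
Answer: 1703293736783781928597/47313689957767363950 ≈ 36.000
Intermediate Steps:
E = 3774134/104837 (E = 36 + 4/209674 = 36 + 4*(1/209674) = 36 + 2/104837 = 3774134/104837 ≈ 36.000)
(-76065/177750 + 74003/w)/(-6453 - 1*(-216822)) + E = (-76065/177750 + 74003/181039)/(-6453 - 1*(-216822)) + 3774134/104837 = (-76065*1/177750 + 74003*(1/181039))/(-6453 + 216822) + 3774134/104837 = (-5071/11850 + 74003/181039)/210369 + 3774134/104837 = -41113219/2145312150*1/210369 + 3774134/104837 = -41113219/451307171683350 + 3774134/104837 = 1703293736783781928597/47313689957767363950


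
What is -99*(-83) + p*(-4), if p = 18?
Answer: 8145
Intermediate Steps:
-99*(-83) + p*(-4) = -99*(-83) + 18*(-4) = 8217 - 72 = 8145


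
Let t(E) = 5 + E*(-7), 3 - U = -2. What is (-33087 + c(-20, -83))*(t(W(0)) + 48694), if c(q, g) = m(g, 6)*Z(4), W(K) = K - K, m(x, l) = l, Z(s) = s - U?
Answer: -1611596007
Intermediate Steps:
U = 5 (U = 3 - 1*(-2) = 3 + 2 = 5)
Z(s) = -5 + s (Z(s) = s - 1*5 = s - 5 = -5 + s)
W(K) = 0
t(E) = 5 - 7*E
c(q, g) = -6 (c(q, g) = 6*(-5 + 4) = 6*(-1) = -6)
(-33087 + c(-20, -83))*(t(W(0)) + 48694) = (-33087 - 6)*((5 - 7*0) + 48694) = -33093*((5 + 0) + 48694) = -33093*(5 + 48694) = -33093*48699 = -1611596007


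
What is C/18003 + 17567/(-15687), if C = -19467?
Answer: -207212510/94137687 ≈ -2.2012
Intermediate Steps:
C/18003 + 17567/(-15687) = -19467/18003 + 17567/(-15687) = -19467*1/18003 + 17567*(-1/15687) = -6489/6001 - 17567/15687 = -207212510/94137687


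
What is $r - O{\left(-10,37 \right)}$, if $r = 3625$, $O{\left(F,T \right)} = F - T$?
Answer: $3672$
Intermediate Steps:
$r - O{\left(-10,37 \right)} = 3625 - \left(-10 - 37\right) = 3625 - -47 = 3625 + 47 = 3672$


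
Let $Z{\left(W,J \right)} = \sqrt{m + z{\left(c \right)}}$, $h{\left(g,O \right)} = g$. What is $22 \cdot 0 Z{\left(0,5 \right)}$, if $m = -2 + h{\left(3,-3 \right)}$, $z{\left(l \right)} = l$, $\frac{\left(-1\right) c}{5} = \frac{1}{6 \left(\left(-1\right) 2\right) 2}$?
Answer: $0$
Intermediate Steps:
$c = \frac{5}{24}$ ($c = - \frac{5}{6 \left(\left(-1\right) 2\right) 2} = - \frac{5}{6 \left(-2\right) 2} = - \frac{5}{\left(-12\right) 2} = - \frac{5}{-24} = \left(-5\right) \left(- \frac{1}{24}\right) = \frac{5}{24} \approx 0.20833$)
$m = 1$ ($m = -2 + 3 = 1$)
$Z{\left(W,J \right)} = \frac{\sqrt{174}}{12}$ ($Z{\left(W,J \right)} = \sqrt{1 + \frac{5}{24}} = \sqrt{\frac{29}{24}} = \frac{\sqrt{174}}{12}$)
$22 \cdot 0 Z{\left(0,5 \right)} = 22 \cdot 0 \frac{\sqrt{174}}{12} = 0 \frac{\sqrt{174}}{12} = 0$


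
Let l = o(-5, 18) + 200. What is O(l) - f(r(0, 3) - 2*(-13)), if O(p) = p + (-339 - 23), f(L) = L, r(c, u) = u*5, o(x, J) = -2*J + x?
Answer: -244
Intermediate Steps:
o(x, J) = x - 2*J
r(c, u) = 5*u
l = 159 (l = (-5 - 2*18) + 200 = (-5 - 36) + 200 = -41 + 200 = 159)
O(p) = -362 + p (O(p) = p - 362 = -362 + p)
O(l) - f(r(0, 3) - 2*(-13)) = (-362 + 159) - (5*3 - 2*(-13)) = -203 - (15 + 26) = -203 - 1*41 = -203 - 41 = -244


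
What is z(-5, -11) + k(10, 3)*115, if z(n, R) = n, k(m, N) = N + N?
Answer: 685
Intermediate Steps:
k(m, N) = 2*N
z(-5, -11) + k(10, 3)*115 = -5 + (2*3)*115 = -5 + 6*115 = -5 + 690 = 685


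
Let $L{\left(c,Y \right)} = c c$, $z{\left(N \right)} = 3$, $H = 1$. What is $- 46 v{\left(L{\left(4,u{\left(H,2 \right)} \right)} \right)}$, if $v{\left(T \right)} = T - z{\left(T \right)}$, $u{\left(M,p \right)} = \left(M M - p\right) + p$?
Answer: $-598$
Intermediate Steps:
$u{\left(M,p \right)} = M^{2}$ ($u{\left(M,p \right)} = \left(M^{2} - p\right) + p = M^{2}$)
$L{\left(c,Y \right)} = c^{2}$
$v{\left(T \right)} = -3 + T$ ($v{\left(T \right)} = T - 3 = -3 + T$)
$- 46 v{\left(L{\left(4,u{\left(H,2 \right)} \right)} \right)} = - 46 \left(-3 + 4^{2}\right) = - 46 \left(-3 + 16\right) = \left(-46\right) 13 = -598$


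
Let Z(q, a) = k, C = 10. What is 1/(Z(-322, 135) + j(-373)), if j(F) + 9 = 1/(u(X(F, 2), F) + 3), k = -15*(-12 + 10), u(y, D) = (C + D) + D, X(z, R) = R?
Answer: 733/15392 ≈ 0.047622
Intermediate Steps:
u(y, D) = 10 + 2*D (u(y, D) = (10 + D) + D = 10 + 2*D)
k = 30 (k = -15*(-2) = 30)
Z(q, a) = 30
j(F) = -9 + 1/(13 + 2*F) (j(F) = -9 + 1/((10 + 2*F) + 3) = -9 + 1/(13 + 2*F))
1/(Z(-322, 135) + j(-373)) = 1/(30 + 2*(-58 - 9*(-373))/(13 + 2*(-373))) = 1/(30 + 2*(-58 + 3357)/(13 - 746)) = 1/(30 + 2*3299/(-733)) = 1/(30 + 2*(-1/733)*3299) = 1/(30 - 6598/733) = 1/(15392/733) = 733/15392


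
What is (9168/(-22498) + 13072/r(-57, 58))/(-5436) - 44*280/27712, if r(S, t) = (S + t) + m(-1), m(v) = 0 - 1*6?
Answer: 2412394417/66194403030 ≈ 0.036444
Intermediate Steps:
m(v) = -6 (m(v) = 0 - 6 = -6)
r(S, t) = -6 + S + t (r(S, t) = (S + t) - 6 = -6 + S + t)
(9168/(-22498) + 13072/r(-57, 58))/(-5436) - 44*280/27712 = (9168/(-22498) + 13072/(-6 - 57 + 58))/(-5436) - 44*280/27712 = (9168*(-1/22498) + 13072/(-5))*(-1/5436) - 12320*1/27712 = (-4584/11249 + 13072*(-⅕))*(-1/5436) - 385/866 = (-4584/11249 - 13072/5)*(-1/5436) - 385/866 = -147069848/56245*(-1/5436) - 385/866 = 36767462/76436955 - 385/866 = 2412394417/66194403030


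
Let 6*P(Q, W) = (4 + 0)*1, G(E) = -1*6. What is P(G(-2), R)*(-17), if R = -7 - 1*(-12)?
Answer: -34/3 ≈ -11.333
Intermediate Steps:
G(E) = -6
R = 5 (R = -7 + 12 = 5)
P(Q, W) = ⅔ (P(Q, W) = ((4 + 0)*1)/6 = (4*1)/6 = (⅙)*4 = ⅔)
P(G(-2), R)*(-17) = (⅔)*(-17) = -34/3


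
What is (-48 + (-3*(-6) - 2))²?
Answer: 1024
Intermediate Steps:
(-48 + (-3*(-6) - 2))² = (-48 + (18 - 2))² = (-48 + 16)² = (-32)² = 1024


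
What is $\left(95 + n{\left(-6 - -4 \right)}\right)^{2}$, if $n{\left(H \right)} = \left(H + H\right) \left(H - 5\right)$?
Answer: $15129$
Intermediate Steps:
$n{\left(H \right)} = 2 H \left(-5 + H\right)$
$\left(95 + n{\left(-6 - -4 \right)}\right)^{2} = \left(95 + 2 \left(-6 - -4\right) \left(-5 - 2\right)\right)^{2} = \left(95 + 2 \left(-6 + 4\right) \left(-5 + \left(-6 + 4\right)\right)\right)^{2} = \left(95 + 2 \left(-2\right) \left(-5 - 2\right)\right)^{2} = \left(95 + 2 \left(-2\right) \left(-7\right)\right)^{2} = \left(95 + 28\right)^{2} = 123^{2} = 15129$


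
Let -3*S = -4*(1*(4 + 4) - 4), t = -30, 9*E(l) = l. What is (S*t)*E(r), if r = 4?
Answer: -640/9 ≈ -71.111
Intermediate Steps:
E(l) = l/9
S = 16/3 (S = -(-4)*(1*(4 + 4) - 4)/3 = -(-4)*(1*8 - 4)/3 = -(-4)*(8 - 4)/3 = -(-4)*4/3 = -⅓*(-16) = 16/3 ≈ 5.3333)
(S*t)*E(r) = ((16/3)*(-30))*((⅑)*4) = -160*4/9 = -640/9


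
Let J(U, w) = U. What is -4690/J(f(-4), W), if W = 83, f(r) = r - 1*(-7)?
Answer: -4690/3 ≈ -1563.3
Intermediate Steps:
f(r) = 7 + r (f(r) = r + 7 = 7 + r)
-4690/J(f(-4), W) = -4690/(7 - 4) = -4690/3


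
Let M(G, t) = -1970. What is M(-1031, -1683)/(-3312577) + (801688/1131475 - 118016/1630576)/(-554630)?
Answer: 62873435093805751282/105926682068886565537375 ≈ 0.00059356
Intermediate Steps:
M(-1031, -1683)/(-3312577) + (801688/1131475 - 118016/1630576)/(-554630) = -1970/(-3312577) + (801688/1131475 - 118016/1630576)/(-554630) = -1970*(-1/3312577) + (801688*(1/1131475) - 118016*1/1630576)*(-1/554630) = 1970/3312577 + (801688/1131475 - 7376/101911)*(-1/554630) = 1970/3312577 + (73355066168/115309748725)*(-1/554630) = 1970/3312577 - 36677533084/31977122967673375 = 62873435093805751282/105926682068886565537375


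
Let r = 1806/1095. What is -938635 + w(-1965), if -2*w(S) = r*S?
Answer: -68402062/73 ≈ -9.3701e+5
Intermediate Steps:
r = 602/365 (r = 1806*(1/1095) = 602/365 ≈ 1.6493)
w(S) = -301*S/365
-938635 + w(-1965) = -938635 - 301/365*(-1965) = -938635 + 118293/73 = -68402062/73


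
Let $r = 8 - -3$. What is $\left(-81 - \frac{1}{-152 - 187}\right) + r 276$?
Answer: $\frac{1001746}{339} \approx 2955.0$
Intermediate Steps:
$r = 11$ ($r = 8 + 3 = 11$)
$\left(-81 - \frac{1}{-152 - 187}\right) + r 276 = \left(-81 - \frac{1}{-152 - 187}\right) + 11 \cdot 276 = \left(-81 - \frac{1}{-339}\right) + 3036 = \left(-81 - - \frac{1}{339}\right) + 3036 = \left(-81 + \frac{1}{339}\right) + 3036 = - \frac{27458}{339} + 3036 = \frac{1001746}{339}$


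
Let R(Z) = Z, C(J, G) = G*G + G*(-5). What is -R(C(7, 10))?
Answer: -50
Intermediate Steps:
C(J, G) = G² - 5*G
-R(C(7, 10)) = -10*(-5 + 10) = -10*5 = -1*50 = -50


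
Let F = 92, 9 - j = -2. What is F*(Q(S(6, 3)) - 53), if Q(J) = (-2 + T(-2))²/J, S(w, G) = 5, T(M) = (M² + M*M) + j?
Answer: 2208/5 ≈ 441.60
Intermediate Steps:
j = 11 (j = 9 - 1*(-2) = 9 + 2 = 11)
T(M) = 11 + 2*M² (T(M) = (M² + M*M) + 11 = (M² + M²) + 11 = 2*M² + 11 = 11 + 2*M²)
Q(J) = 289/J (Q(J) = (-2 + (11 + 2*(-2)²))²/J = (-2 + (11 + 2*4))²/J = (-2 + (11 + 8))²/J = (-2 + 19)²/J = 17²/J = 289/J)
F*(Q(S(6, 3)) - 53) = 92*(289/5 - 53) = 92*(24/5) = 2208/5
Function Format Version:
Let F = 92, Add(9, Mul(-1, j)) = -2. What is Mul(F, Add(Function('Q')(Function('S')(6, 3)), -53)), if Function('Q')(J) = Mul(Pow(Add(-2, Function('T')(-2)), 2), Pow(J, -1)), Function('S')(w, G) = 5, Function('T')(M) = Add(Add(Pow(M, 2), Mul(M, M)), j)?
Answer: Rational(2208, 5) ≈ 441.60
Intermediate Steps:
j = 11 (j = Add(9, Mul(-1, -2)) = Add(9, 2) = 11)
Function('T')(M) = Add(11, Mul(2, Pow(M, 2))) (Function('T')(M) = Add(Add(Pow(M, 2), Mul(M, M)), 11) = Add(Add(Pow(M, 2), Pow(M, 2)), 11) = Add(Mul(2, Pow(M, 2)), 11) = Add(11, Mul(2, Pow(M, 2))))
Function('Q')(J) = Mul(289, Pow(J, -1)) (Function('Q')(J) = Mul(Pow(Add(-2, Add(11, Mul(2, Pow(-2, 2)))), 2), Pow(J, -1)) = Mul(Pow(Add(-2, Add(11, Mul(2, 4))), 2), Pow(J, -1)) = Mul(Pow(Add(-2, Add(11, 8)), 2), Pow(J, -1)) = Mul(Pow(Add(-2, 19), 2), Pow(J, -1)) = Mul(Pow(17, 2), Pow(J, -1)) = Mul(289, Pow(J, -1)))
Mul(F, Add(Function('Q')(Function('S')(6, 3)), -53)) = Mul(92, Add(Mul(289, Pow(5, -1)), -53)) = Mul(92, Add(Mul(289, Rational(1, 5)), -53)) = Mul(92, Add(Rational(289, 5), -53)) = Mul(92, Rational(24, 5)) = Rational(2208, 5)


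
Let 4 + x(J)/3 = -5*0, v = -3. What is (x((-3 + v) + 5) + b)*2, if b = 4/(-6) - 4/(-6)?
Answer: -24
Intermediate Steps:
x(J) = -12 (x(J) = -12 + 3*(-5*0) = -12 + 3*0 = -12 + 0 = -12)
b = 0 (b = 4*(-1/6) - 4*(-1/6) = -2/3 + 2/3 = 0)
(x((-3 + v) + 5) + b)*2 = (-12 + 0)*2 = -12*2 = -24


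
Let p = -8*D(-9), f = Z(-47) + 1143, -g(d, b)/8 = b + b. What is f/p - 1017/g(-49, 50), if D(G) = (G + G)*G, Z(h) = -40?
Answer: 27227/64800 ≈ 0.42017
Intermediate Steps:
g(d, b) = -16*b (g(d, b) = -8*(b + b) = -16*b)
D(G) = 2*G**2 (D(G) = (2*G)*G = 2*G**2)
f = 1103 (f = -40 + 1143 = 1103)
p = -1296 (p = -16*(-9)**2 = -16*81 = -8*162 = -1296)
f/p - 1017/g(-49, 50) = 1103/(-1296) - 1017/((-16*50)) = 1103*(-1/1296) - 1017/(-800) = -1103/1296 - 1017*(-1/800) = -1103/1296 + 1017/800 = 27227/64800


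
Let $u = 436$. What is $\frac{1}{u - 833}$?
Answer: $- \frac{1}{397} \approx -0.0025189$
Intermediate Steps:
$\frac{1}{u - 833} = \frac{1}{436 - 833} = \frac{1}{-397} = - \frac{1}{397}$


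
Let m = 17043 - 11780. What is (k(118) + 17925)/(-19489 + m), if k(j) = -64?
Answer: -17861/14226 ≈ -1.2555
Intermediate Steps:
m = 5263
(k(118) + 17925)/(-19489 + m) = (-64 + 17925)/(-19489 + 5263) = 17861/(-14226) = 17861*(-1/14226) = -17861/14226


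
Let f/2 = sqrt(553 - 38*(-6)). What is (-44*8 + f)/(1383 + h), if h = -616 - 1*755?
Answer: -88/3 + sqrt(781)/6 ≈ -24.676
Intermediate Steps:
h = -1371 (h = -616 - 755 = -1371)
f = 2*sqrt(781) (f = 2*sqrt(553 - 38*(-6)) = 2*sqrt(553 + 228) = 2*sqrt(781) ≈ 55.893)
(-44*8 + f)/(1383 + h) = (-44*8 + 2*sqrt(781))/(1383 - 1371) = (-352 + 2*sqrt(781))/12 = -88/3 + sqrt(781)/6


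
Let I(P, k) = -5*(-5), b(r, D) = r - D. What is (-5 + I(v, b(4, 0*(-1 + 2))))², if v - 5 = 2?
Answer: 400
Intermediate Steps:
v = 7 (v = 5 + 2 = 7)
I(P, k) = 25
(-5 + I(v, b(4, 0*(-1 + 2))))² = (-5 + 25)² = 20² = 400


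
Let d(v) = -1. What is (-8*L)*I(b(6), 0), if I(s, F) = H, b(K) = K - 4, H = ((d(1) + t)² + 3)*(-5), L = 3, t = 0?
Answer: 480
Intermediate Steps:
H = -20 (H = ((-1 + 0)² + 3)*(-5) = ((-1)² + 3)*(-5) = (1 + 3)*(-5) = 4*(-5) = -20)
b(K) = -4 + K
I(s, F) = -20
(-8*L)*I(b(6), 0) = -8*3*(-20) = -24*(-20) = 480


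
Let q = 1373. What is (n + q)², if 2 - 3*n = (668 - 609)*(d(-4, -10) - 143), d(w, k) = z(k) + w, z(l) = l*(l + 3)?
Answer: 8340544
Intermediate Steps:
z(l) = l*(3 + l)
d(w, k) = w + k*(3 + k) (d(w, k) = k*(3 + k) + w = w + k*(3 + k))
n = 1515 (n = ⅔ - (668 - 609)*((-4 - 10*(3 - 10)) - 143)/3 = ⅔ - 59*((-4 - 10*(-7)) - 143)/3 = ⅔ - 59*((-4 + 70) - 143)/3 = ⅔ - 59*(66 - 143)/3 = ⅔ - 59*(-77)/3 = ⅔ - ⅓*(-4543) = ⅔ + 4543/3 = 1515)
(n + q)² = (1515 + 1373)² = 2888² = 8340544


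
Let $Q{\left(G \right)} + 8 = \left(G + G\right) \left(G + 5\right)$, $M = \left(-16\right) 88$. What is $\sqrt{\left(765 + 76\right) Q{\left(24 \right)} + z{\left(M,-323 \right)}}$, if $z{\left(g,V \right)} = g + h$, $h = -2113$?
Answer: $\sqrt{1160423} \approx 1077.2$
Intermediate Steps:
$M = -1408$
$Q{\left(G \right)} = -8 + 2 G \left(5 + G\right)$ ($Q{\left(G \right)} = -8 + \left(G + G\right) \left(G + 5\right) = -8 + 2 G \left(5 + G\right)$)
$z{\left(g,V \right)} = -2113 + g$ ($z{\left(g,V \right)} = g - 2113 = -2113 + g$)
$\sqrt{\left(765 + 76\right) Q{\left(24 \right)} + z{\left(M,-323 \right)}} = \sqrt{\left(765 + 76\right) \left(-8 + 2 \cdot 24^{2} + 10 \cdot 24\right) - 3521} = \sqrt{841 \left(-8 + 2 \cdot 576 + 240\right) - 3521} = \sqrt{841 \left(-8 + 1152 + 240\right) - 3521} = \sqrt{841 \cdot 1384 - 3521} = \sqrt{1163944 - 3521} = \sqrt{1160423}$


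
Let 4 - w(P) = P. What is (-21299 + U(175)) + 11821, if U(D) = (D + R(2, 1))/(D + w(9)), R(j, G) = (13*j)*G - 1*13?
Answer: -805536/85 ≈ -9476.9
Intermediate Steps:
R(j, G) = -13 + 13*G*j (R(j, G) = 13*G*j - 13 = -13 + 13*G*j)
w(P) = 4 - P
U(D) = (13 + D)/(-5 + D) (U(D) = (D + (-13 + 13*1*2))/(D + (4 - 1*9)) = (D + (-13 + 26))/(D + (4 - 9)) = (D + 13)/(D - 5) = (13 + D)/(-5 + D))
(-21299 + U(175)) + 11821 = (-21299 + (13 + 175)/(-5 + 175)) + 11821 = (-21299 + 188/170) + 11821 = (-21299 + (1/170)*188) + 11821 = (-21299 + 94/85) + 11821 = -1810321/85 + 11821 = -805536/85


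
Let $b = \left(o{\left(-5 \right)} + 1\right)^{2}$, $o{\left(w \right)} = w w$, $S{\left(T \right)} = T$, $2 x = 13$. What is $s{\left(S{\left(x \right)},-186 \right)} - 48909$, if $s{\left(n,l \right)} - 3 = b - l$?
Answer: $-48044$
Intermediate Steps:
$x = \frac{13}{2}$ ($x = \frac{1}{2} \cdot 13 = \frac{13}{2} \approx 6.5$)
$o{\left(w \right)} = w^{2}$
$b = 676$ ($b = \left(\left(-5\right)^{2} + 1\right)^{2} = \left(25 + 1\right)^{2} = 26^{2} = 676$)
$s{\left(n,l \right)} = 679 - l$ ($s{\left(n,l \right)} = 3 - \left(-676 + l\right) = 679 - l$)
$s{\left(S{\left(x \right)},-186 \right)} - 48909 = \left(679 - -186\right) - 48909 = \left(679 + 186\right) - 48909 = 865 - 48909 = -48044$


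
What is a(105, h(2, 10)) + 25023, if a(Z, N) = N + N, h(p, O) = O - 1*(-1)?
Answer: 25045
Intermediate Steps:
h(p, O) = 1 + O (h(p, O) = O + 1 = 1 + O)
a(Z, N) = 2*N
a(105, h(2, 10)) + 25023 = 2*(1 + 10) + 25023 = 2*11 + 25023 = 22 + 25023 = 25045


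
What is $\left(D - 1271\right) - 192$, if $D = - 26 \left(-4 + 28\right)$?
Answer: $-2087$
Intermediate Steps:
$D = -624$ ($D = \left(-26\right) 24 = -624$)
$\left(D - 1271\right) - 192 = \left(-624 - 1271\right) - 192 = -1895 - 192 = -2087$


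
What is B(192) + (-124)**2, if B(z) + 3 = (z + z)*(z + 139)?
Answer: 142477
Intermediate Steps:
B(z) = -3 + 2*z*(139 + z) (B(z) = -3 + (z + z)*(z + 139) = -3 + (2*z)*(139 + z) = -3 + 2*z*(139 + z))
B(192) + (-124)**2 = (-3 + 2*192**2 + 278*192) + (-124)**2 = (-3 + 2*36864 + 53376) + 15376 = (-3 + 73728 + 53376) + 15376 = 127101 + 15376 = 142477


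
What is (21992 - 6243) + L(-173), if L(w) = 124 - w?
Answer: 16046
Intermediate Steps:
(21992 - 6243) + L(-173) = (21992 - 6243) + (124 - 1*(-173)) = 15749 + (124 + 173) = 15749 + 297 = 16046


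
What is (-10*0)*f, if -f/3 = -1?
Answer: 0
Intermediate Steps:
f = 3 (f = -3*(-1) = 3)
(-10*0)*f = -10*0*3 = 0*3 = 0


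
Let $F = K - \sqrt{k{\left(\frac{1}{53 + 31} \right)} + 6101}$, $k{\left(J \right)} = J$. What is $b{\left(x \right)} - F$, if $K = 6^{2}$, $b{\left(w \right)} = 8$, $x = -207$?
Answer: $-28 + \frac{\sqrt{10762185}}{42} \approx 50.109$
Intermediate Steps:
$K = 36$
$F = 36 - \frac{\sqrt{10762185}}{42}$ ($F = 36 - \sqrt{\frac{1}{53 + 31} + 6101} = 36 - \sqrt{\frac{1}{84} + 6101} = 36 - \sqrt{\frac{512485}{84}} = 36 - \frac{\sqrt{10762185}}{42} \approx -42.109$)
$b{\left(x \right)} - F = 8 - \left(36 - \frac{\sqrt{10762185}}{42}\right) = -28 + \frac{\sqrt{10762185}}{42}$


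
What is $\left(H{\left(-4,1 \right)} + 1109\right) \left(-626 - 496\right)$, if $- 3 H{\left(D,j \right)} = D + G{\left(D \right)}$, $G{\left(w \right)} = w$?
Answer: $-1247290$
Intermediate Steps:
$H{\left(D,j \right)} = - \frac{2 D}{3}$ ($H{\left(D,j \right)} = - \frac{D + D}{3} = - \frac{2 D}{3}$)
$\left(H{\left(-4,1 \right)} + 1109\right) \left(-626 - 496\right) = \left(\left(- \frac{2}{3}\right) \left(-4\right) + 1109\right) \left(-626 - 496\right) = \left(\frac{8}{3} + 1109\right) \left(-626 - 496\right) = \frac{3335}{3} \left(-1122\right) = -1247290$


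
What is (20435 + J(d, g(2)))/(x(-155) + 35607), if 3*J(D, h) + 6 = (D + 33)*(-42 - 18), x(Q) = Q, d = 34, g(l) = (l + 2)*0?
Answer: 19093/35452 ≈ 0.53856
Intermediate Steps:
g(l) = 0 (g(l) = (2 + l)*0 = 0)
J(D, h) = -662 - 20*D (J(D, h) = -2 + ((D + 33)*(-42 - 18))/3 = -2 + ((33 + D)*(-60))/3 = -2 + (-1980 - 60*D)/3 = -2 + (-660 - 20*D) = -662 - 20*D)
(20435 + J(d, g(2)))/(x(-155) + 35607) = (20435 + (-662 - 20*34))/(-155 + 35607) = (20435 + (-662 - 680))/35452 = (20435 - 1342)*(1/35452) = 19093*(1/35452) = 19093/35452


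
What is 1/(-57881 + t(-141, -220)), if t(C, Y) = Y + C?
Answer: -1/58242 ≈ -1.7170e-5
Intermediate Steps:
t(C, Y) = C + Y
1/(-57881 + t(-141, -220)) = 1/(-57881 + (-141 - 220)) = 1/(-57881 - 361) = 1/(-58242) = -1/58242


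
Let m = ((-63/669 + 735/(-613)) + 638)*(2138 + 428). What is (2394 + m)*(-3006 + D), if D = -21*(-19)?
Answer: -583093798730850/136699 ≈ -4.2655e+9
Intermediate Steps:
m = 223337414144/136699 (m = ((-63*1/669 + 735*(-1/613)) + 638)*2566 = ((-21/223 - 735/613) + 638)*2566 = (-176778/136699 + 638)*2566 = (87037184/136699)*2566 = 223337414144/136699 ≈ 1.6338e+6)
D = 399
(2394 + m)*(-3006 + D) = (2394 + 223337414144/136699)*(-3006 + 399) = (223664671550/136699)*(-2607) = -583093798730850/136699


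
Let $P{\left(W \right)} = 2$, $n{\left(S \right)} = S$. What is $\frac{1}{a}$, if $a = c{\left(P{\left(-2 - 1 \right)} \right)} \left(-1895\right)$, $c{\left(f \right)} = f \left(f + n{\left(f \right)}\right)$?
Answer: $- \frac{1}{15160} \approx -6.5963 \cdot 10^{-5}$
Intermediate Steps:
$c{\left(f \right)} = 2 f^{2}$ ($c{\left(f \right)} = f \left(f + f\right) = f 2 f = 2 f^{2}$)
$a = -15160$ ($a = 2 \cdot 2^{2} \left(-1895\right) = 2 \cdot 4 \left(-1895\right) = 8 \left(-1895\right) = -15160$)
$\frac{1}{a} = \frac{1}{-15160} = - \frac{1}{15160}$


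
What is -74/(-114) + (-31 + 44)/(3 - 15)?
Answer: -33/76 ≈ -0.43421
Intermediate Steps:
-74/(-114) + (-31 + 44)/(3 - 15) = -1/114*(-74) + 13/(-12) = 37/57 + 13*(-1/12) = 37/57 - 13/12 = -33/76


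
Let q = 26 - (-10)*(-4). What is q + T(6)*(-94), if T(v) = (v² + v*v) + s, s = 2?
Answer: -6970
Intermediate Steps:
q = -14 (q = 26 - 1*40 = 26 - 40 = -14)
T(v) = 2 + 2*v² (T(v) = (v² + v*v) + 2 = (v² + v²) + 2 = 2*v² + 2 = 2 + 2*v²)
q + T(6)*(-94) = -14 + (2 + 2*6²)*(-94) = -14 + (2 + 2*36)*(-94) = -14 + (2 + 72)*(-94) = -14 + 74*(-94) = -14 - 6956 = -6970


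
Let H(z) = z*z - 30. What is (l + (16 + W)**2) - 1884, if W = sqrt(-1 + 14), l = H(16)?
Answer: -1389 + 32*sqrt(13) ≈ -1273.6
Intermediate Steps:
H(z) = -30 + z**2 (H(z) = z**2 - 30 = -30 + z**2)
l = 226 (l = -30 + 16**2 = -30 + 256 = 226)
W = sqrt(13) ≈ 3.6056
(l + (16 + W)**2) - 1884 = (226 + (16 + sqrt(13))**2) - 1884 = -1658 + (16 + sqrt(13))**2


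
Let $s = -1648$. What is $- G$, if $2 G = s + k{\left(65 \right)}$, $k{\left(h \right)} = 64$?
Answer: $792$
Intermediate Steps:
$G = -792$ ($G = \frac{-1648 + 64}{2} = \frac{1}{2} \left(-1584\right) = -792$)
$- G = \left(-1\right) \left(-792\right) = 792$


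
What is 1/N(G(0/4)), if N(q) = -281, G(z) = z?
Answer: -1/281 ≈ -0.0035587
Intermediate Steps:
1/N(G(0/4)) = 1/(-281) = -1/281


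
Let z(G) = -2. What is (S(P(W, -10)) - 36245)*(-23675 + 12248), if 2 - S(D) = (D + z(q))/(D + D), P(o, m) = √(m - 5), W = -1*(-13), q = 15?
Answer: 828308949/2 + 3809*I*√15/5 ≈ 4.1415e+8 + 2950.4*I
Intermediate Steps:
W = 13
P(o, m) = √(-5 + m)
S(D) = 2 - (-2 + D)/(2*D) (S(D) = 2 - (D - 2)/(D + D) = 2 - (-2 + D)/(2*D))
(S(P(W, -10)) - 36245)*(-23675 + 12248) = ((3/2 + 1/(√(-5 - 10))) - 36245)*(-23675 + 12248) = ((3/2 + 1/(√(-15))) - 36245)*(-11427) = ((3/2 + 1/(I*√15)) - 36245)*(-11427) = ((3/2 - I*√15/15) - 36245)*(-11427) = (-72487/2 - I*√15/15)*(-11427) = 828308949/2 + 3809*I*√15/5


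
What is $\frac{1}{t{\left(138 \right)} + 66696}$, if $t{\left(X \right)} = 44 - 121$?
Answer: $\frac{1}{66619} \approx 1.5011 \cdot 10^{-5}$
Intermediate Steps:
$t{\left(X \right)} = -77$
$\frac{1}{t{\left(138 \right)} + 66696} = \frac{1}{-77 + 66696} = \frac{1}{66619}$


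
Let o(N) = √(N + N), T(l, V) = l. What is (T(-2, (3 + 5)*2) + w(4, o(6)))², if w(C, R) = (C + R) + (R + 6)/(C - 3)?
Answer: 112 + 64*√3 ≈ 222.85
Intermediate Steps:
o(N) = √2*√N (o(N) = √(2*N) = √2*√N)
w(C, R) = C + R + (6 + R)/(-3 + C) (w(C, R) = (C + R) + (6 + R)/(-3 + C) = C + R + (6 + R)/(-3 + C))
(T(-2, (3 + 5)*2) + w(4, o(6)))² = (-2 + (6 + 4² - 3*4 - 2*√2*√6 + 4*(√2*√6))/(-3 + 4))² = (-2 + (6 + 16 - 12 - 4*√3 + 4*(2*√3))/1)² = (-2 + 1*(6 + 16 - 12 - 4*√3 + 8*√3))² = (-2 + 1*(10 + 4*√3))² = (-2 + (10 + 4*√3))² = (8 + 4*√3)²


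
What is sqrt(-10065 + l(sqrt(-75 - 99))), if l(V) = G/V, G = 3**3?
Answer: sqrt(-33858660 - 522*I*sqrt(174))/58 ≈ 0.010201 - 100.32*I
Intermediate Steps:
G = 27
l(V) = 27/V
sqrt(-10065 + l(sqrt(-75 - 99))) = sqrt(-10065 + 27/(sqrt(-75 - 99))) = sqrt(-10065 + 27/(sqrt(-174))) = sqrt(-10065 + 27/((I*sqrt(174)))) = sqrt(-10065 + 27*(-I*sqrt(174)/174)) = sqrt(-10065 - 9*I*sqrt(174)/58)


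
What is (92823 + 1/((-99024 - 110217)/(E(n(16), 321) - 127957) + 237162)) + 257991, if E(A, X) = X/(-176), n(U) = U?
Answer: 1873733935683833981/5341103649402 ≈ 3.5081e+5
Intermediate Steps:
E(A, X) = -X/176 (E(A, X) = X*(-1/176) = -X/176)
(92823 + 1/((-99024 - 110217)/(E(n(16), 321) - 127957) + 237162)) + 257991 = (92823 + 1/((-99024 - 110217)/(-1/176*321 - 127957) + 237162)) + 257991 = (92823 + 1/(-209241/(-321/176 - 127957) + 237162)) + 257991 = (92823 + 1/(-209241/(-22520753/176) + 237162)) + 257991 = (92823 + 1/(-209241*(-176/22520753) + 237162)) + 257991 = (92823 + 1/(36826416/22520753 + 237162)) + 257991 = (92823 + 1/(5341103649402/22520753)) + 257991 = (92823 + 22520753/5341103649402) + 257991 = 495777264070962599/5341103649402 + 257991 = 1873733935683833981/5341103649402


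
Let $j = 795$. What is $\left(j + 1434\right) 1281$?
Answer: $2855349$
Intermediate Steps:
$\left(j + 1434\right) 1281 = \left(795 + 1434\right) 1281 = 2229 \cdot 1281 = 2855349$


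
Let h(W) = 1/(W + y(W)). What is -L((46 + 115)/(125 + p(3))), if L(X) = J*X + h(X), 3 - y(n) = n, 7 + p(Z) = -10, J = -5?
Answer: 769/108 ≈ 7.1204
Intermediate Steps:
p(Z) = -17 (p(Z) = -7 - 10 = -17)
y(n) = 3 - n
h(W) = ⅓ (h(W) = 1/(W + (3 - W)) = 1/3 = ⅓)
L(X) = ⅓ - 5*X (L(X) = -5*X + ⅓ = ⅓ - 5*X)
-L((46 + 115)/(125 + p(3))) = -(⅓ - 5*(46 + 115)/(125 - 17)) = -(⅓ - 805/108) = -1*(-769/108) = 769/108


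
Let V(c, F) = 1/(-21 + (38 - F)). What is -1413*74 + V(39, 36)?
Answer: -1986679/19 ≈ -1.0456e+5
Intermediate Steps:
V(c, F) = 1/(17 - F)
-1413*74 + V(39, 36) = -1413*74 - 1/(-17 + 36) = -104562 - 1/19 = -1986679/19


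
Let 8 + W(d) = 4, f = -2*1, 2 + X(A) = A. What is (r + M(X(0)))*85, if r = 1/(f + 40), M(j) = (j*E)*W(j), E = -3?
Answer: -77435/38 ≈ -2037.8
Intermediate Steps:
X(A) = -2 + A
f = -2
W(d) = -4 (W(d) = -8 + 4 = -4)
M(j) = 12*j (M(j) = (j*(-3))*(-4) = -3*j*(-4) = 12*j)
r = 1/38 (r = 1/(-2 + 40) = 1/38 ≈ 0.026316)
(r + M(X(0)))*85 = (1/38 + 12*(-2 + 0))*85 = (1/38 + 12*(-2))*85 = (1/38 - 24)*85 = -911/38*85 = -77435/38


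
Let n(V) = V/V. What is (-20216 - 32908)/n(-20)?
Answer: -53124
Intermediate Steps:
n(V) = 1
(-20216 - 32908)/n(-20) = (-20216 - 32908)/1 = -53124*1 = -53124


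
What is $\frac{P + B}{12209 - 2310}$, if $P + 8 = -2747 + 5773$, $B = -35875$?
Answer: $- \frac{32857}{9899} \approx -3.3192$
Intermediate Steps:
$P = 3018$ ($P = -8 + \left(-2747 + 5773\right) = -8 + 3026 = 3018$)
$\frac{P + B}{12209 - 2310} = \frac{3018 - 35875}{12209 - 2310} = - \frac{32857}{9899}$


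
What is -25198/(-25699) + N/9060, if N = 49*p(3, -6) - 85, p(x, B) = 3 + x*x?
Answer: 241220477/232832940 ≈ 1.0360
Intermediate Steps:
p(x, B) = 3 + x**2
N = 503 (N = 49*(3 + 3**2) - 85 = 49*(3 + 9) - 85 = 49*12 - 85 = 588 - 85 = 503)
-25198/(-25699) + N/9060 = -25198/(-25699) + 503/9060 = -25198*(-1/25699) + 503*(1/9060) = 25198/25699 + 503/9060 = 241220477/232832940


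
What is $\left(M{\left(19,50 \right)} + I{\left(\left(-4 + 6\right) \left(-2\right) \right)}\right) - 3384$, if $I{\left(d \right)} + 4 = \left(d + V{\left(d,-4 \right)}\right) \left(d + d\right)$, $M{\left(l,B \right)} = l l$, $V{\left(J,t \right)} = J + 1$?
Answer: $-2971$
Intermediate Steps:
$V{\left(J,t \right)} = 1 + J$
$M{\left(l,B \right)} = l^{2}$
$I{\left(d \right)} = -4 + 2 d \left(1 + 2 d\right)$ ($I{\left(d \right)} = -4 + \left(d + \left(1 + d\right)\right) \left(d + d\right) = -4 + \left(1 + 2 d\right) 2 d = -4 + 2 d \left(1 + 2 d\right)$)
$\left(M{\left(19,50 \right)} + I{\left(\left(-4 + 6\right) \left(-2\right) \right)}\right) - 3384 = \left(19^{2} + \left(-4 + 2 \left(-4 + 6\right) \left(-2\right) + 4 \left(\left(-4 + 6\right) \left(-2\right)\right)^{2}\right)\right) - 3384 = \left(361 + \left(-4 + 2 \cdot 2 \left(-2\right) + 4 \left(2 \left(-2\right)\right)^{2}\right)\right) - 3384 = \left(361 + \left(-4 + 2 \left(-4\right) + 4 \left(-4\right)^{2}\right)\right) - 3384 = \left(361 - -52\right) - 3384 = \left(361 + 52\right) - 3384 = 413 - 3384 = -2971$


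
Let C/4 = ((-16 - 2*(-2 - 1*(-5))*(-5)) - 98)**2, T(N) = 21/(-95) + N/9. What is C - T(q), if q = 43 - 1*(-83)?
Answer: 2679971/95 ≈ 28210.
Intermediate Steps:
q = 126 (q = 43 + 83 = 126)
T(N) = -21/95 + N/9 (T(N) = 21*(-1/95) + N*(1/9) = -21/95 + N/9)
C = 28224 (C = 4*((-16 - 2*(-2 - 1*(-5))*(-5)) - 98)**2 = 4*((-16 - 2*(-2 + 5)*(-5)) - 98)**2 = 4*((-16 - 2*3*(-5)) - 98)**2 = 4*((-16 - 6*(-5)) - 98)**2 = 4*((-16 - 1*(-30)) - 98)**2 = 4*((-16 + 30) - 98)**2 = 4*(14 - 98)**2 = 4*(-84)**2 = 4*7056 = 28224)
C - T(q) = 28224 - (-21/95 + (1/9)*126) = 28224 - (-21/95 + 14) = 28224 - 1*1309/95 = 28224 - 1309/95 = 2679971/95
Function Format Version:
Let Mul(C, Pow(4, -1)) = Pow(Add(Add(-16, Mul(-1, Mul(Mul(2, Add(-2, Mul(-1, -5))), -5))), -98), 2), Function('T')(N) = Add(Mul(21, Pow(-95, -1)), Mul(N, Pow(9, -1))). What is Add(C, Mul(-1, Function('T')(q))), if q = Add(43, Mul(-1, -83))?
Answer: Rational(2679971, 95) ≈ 28210.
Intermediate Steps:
q = 126 (q = Add(43, 83) = 126)
Function('T')(N) = Add(Rational(-21, 95), Mul(Rational(1, 9), N)) (Function('T')(N) = Add(Mul(21, Rational(-1, 95)), Mul(N, Rational(1, 9))) = Add(Rational(-21, 95), Mul(Rational(1, 9), N)))
C = 28224 (C = Mul(4, Pow(Add(Add(-16, Mul(-1, Mul(Mul(2, Add(-2, Mul(-1, -5))), -5))), -98), 2)) = Mul(4, Pow(Add(Add(-16, Mul(-1, Mul(Mul(2, Add(-2, 5)), -5))), -98), 2)) = Mul(4, Pow(Add(Add(-16, Mul(-1, Mul(Mul(2, 3), -5))), -98), 2)) = Mul(4, Pow(Add(Add(-16, Mul(-1, Mul(6, -5))), -98), 2)) = Mul(4, Pow(Add(Add(-16, Mul(-1, -30)), -98), 2)) = Mul(4, Pow(Add(Add(-16, 30), -98), 2)) = Mul(4, Pow(Add(14, -98), 2)) = Mul(4, Pow(-84, 2)) = Mul(4, 7056) = 28224)
Add(C, Mul(-1, Function('T')(q))) = Add(28224, Mul(-1, Add(Rational(-21, 95), Mul(Rational(1, 9), 126)))) = Add(28224, Mul(-1, Add(Rational(-21, 95), 14))) = Add(28224, Mul(-1, Rational(1309, 95))) = Add(28224, Rational(-1309, 95)) = Rational(2679971, 95)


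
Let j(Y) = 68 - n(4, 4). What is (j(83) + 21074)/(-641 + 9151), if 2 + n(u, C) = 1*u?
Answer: 2114/851 ≈ 2.4841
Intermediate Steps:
n(u, C) = -2 + u (n(u, C) = -2 + 1*u = -2 + u)
j(Y) = 66 (j(Y) = 68 - (-2 + 4) = 68 - 1*2 = 68 - 2 = 66)
(j(83) + 21074)/(-641 + 9151) = (66 + 21074)/(-641 + 9151) = 21140/8510 = 21140*(1/8510) = 2114/851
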